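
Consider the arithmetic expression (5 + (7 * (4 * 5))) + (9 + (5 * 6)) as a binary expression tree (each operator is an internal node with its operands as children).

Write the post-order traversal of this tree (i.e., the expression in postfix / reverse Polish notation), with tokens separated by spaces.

Post-order on an expression tree gives postfix notation: for each operator, emit left operand, right operand, then the operator.

5 7 4 5 * * + 9 5 6 * + +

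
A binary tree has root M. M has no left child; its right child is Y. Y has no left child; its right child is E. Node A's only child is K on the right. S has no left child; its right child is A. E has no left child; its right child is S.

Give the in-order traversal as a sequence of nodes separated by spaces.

M Y E S A K

In-order visits the left subtree, then the node, then the right subtree.
At M: no left child.
Visit M.
At M: go right to Y.
  At Y: no left child.
  Visit Y.
  At Y: go right to E.
    At E: no left child.
    Visit E.
    At E: go right to S.
      At S: no left child.
      Visit S.
      At S: go right to A.
        At A: no left child.
        Visit A.
        At A: go right to K.
          K is a leaf — visit K.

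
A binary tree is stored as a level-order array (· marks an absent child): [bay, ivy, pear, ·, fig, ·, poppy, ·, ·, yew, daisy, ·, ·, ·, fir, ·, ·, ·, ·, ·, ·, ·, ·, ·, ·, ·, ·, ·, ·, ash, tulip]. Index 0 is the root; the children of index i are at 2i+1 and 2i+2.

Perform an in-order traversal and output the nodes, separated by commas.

ivy, yew, fig, daisy, bay, pear, poppy, ash, fir, tulip

In-order visits the left subtree, then the node, then the right subtree.
At bay: go left to ivy.
  At ivy: no left child.
  Visit ivy.
  At ivy: go right to fig.
    At fig: go left to yew.
      yew is a leaf — visit yew.
    Visit fig.
    At fig: go right to daisy.
      daisy is a leaf — visit daisy.
Visit bay.
At bay: go right to pear.
  At pear: no left child.
  Visit pear.
  At pear: go right to poppy.
    At poppy: no left child.
    Visit poppy.
    At poppy: go right to fir.
      At fir: go left to ash.
        ash is a leaf — visit ash.
      Visit fir.
      At fir: go right to tulip.
        tulip is a leaf — visit tulip.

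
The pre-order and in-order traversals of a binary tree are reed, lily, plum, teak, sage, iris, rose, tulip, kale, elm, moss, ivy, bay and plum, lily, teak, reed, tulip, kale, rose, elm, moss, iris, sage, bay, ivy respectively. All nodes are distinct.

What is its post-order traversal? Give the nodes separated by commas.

plum, teak, lily, kale, tulip, moss, elm, rose, iris, bay, ivy, sage, reed

The first element of pre-order is the root; it splits in-order into left and right subtrees.
Root reed: left subtree has 3 nodes {plum, lily, teak}, right has 9 {tulip, kale, rose, elm, moss, iris, sage, bay, ivy}.
  Root lily: left subtree has 1 node {plum}, right has 1 {teak}.
  Root sage: left subtree has 6 nodes {tulip, kale, rose, elm, moss, iris}, right has 2 {bay, ivy}.
    Root iris: left subtree has 5 nodes {tulip, kale, rose, elm, moss}, right has 0 { }.
      Root rose: left subtree has 2 nodes {tulip, kale}, right has 2 {elm, moss}.
        Root tulip: left subtree has 0 nodes { }, right has 1 {kale}.
        Root elm: left subtree has 0 nodes { }, right has 1 {moss}.
    Root ivy: left subtree has 1 node {bay}, right has 0 { }.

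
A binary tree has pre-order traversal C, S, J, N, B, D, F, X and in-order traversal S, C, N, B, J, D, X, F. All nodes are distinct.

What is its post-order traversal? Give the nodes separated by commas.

The first element of pre-order is the root; it splits in-order into left and right subtrees.
Root C: left subtree has 1 node {S}, right has 6 {N, B, J, D, X, F}.
  Root J: left subtree has 2 nodes {N, B}, right has 3 {D, X, F}.
    Root N: left subtree has 0 nodes { }, right has 1 {B}.
    Root D: left subtree has 0 nodes { }, right has 2 {X, F}.
      Root F: left subtree has 1 node {X}, right has 0 { }.

S, B, N, X, F, D, J, C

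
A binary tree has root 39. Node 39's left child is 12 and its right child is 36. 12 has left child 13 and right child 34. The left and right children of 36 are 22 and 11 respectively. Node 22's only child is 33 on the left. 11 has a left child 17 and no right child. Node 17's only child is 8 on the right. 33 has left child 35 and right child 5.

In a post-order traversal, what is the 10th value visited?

Post-order visits the left subtree, then the right subtree, then the node.
At 39: go left to 12.
  At 12: go left to 13.
    13 is a leaf — visit 13.
  At 12: go right to 34.
    34 is a leaf — visit 34.
  Visit 12.
At 39: go right to 36.
  At 36: go left to 22.
    At 22: go left to 33.
      At 33: go left to 35.
        35 is a leaf — visit 35.
      At 33: go right to 5.
        5 is a leaf — visit 5.
      Visit 33.
    At 22: no right child.
    Visit 22.
  At 36: go right to 11.
    At 11: go left to 17.
      At 17: no left child.
      At 17: go right to 8.
        8 is a leaf — visit 8.
      Visit 17.
    At 11: no right child.
    Visit 11.
  Visit 36.
Visit 39.
Full post-order sequence: 13, 34, 12, 35, 5, 33, 22, 8, 17, 11, 36, 39.

11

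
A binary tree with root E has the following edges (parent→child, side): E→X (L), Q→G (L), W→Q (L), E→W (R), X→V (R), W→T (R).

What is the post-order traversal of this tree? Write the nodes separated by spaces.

Post-order visits the left subtree, then the right subtree, then the node.
At E: go left to X.
  At X: no left child.
  At X: go right to V.
    V is a leaf — visit V.
  Visit X.
At E: go right to W.
  At W: go left to Q.
    At Q: go left to G.
      G is a leaf — visit G.
    At Q: no right child.
    Visit Q.
  At W: go right to T.
    T is a leaf — visit T.
  Visit W.
Visit E.

V X G Q T W E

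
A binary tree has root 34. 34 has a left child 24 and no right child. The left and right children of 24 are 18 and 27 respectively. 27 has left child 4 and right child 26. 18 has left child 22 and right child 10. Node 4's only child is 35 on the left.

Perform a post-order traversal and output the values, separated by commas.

Post-order visits the left subtree, then the right subtree, then the node.
At 34: go left to 24.
  At 24: go left to 18.
    At 18: go left to 22.
      22 is a leaf — visit 22.
    At 18: go right to 10.
      10 is a leaf — visit 10.
    Visit 18.
  At 24: go right to 27.
    At 27: go left to 4.
      At 4: go left to 35.
        35 is a leaf — visit 35.
      At 4: no right child.
      Visit 4.
    At 27: go right to 26.
      26 is a leaf — visit 26.
    Visit 27.
  Visit 24.
At 34: no right child.
Visit 34.

22, 10, 18, 35, 4, 26, 27, 24, 34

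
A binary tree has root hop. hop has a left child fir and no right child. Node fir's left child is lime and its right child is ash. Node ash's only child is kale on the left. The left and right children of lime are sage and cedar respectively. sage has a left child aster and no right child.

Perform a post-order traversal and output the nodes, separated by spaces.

aster sage cedar lime kale ash fir hop

Post-order visits the left subtree, then the right subtree, then the node.
At hop: go left to fir.
  At fir: go left to lime.
    At lime: go left to sage.
      At sage: go left to aster.
        aster is a leaf — visit aster.
      At sage: no right child.
      Visit sage.
    At lime: go right to cedar.
      cedar is a leaf — visit cedar.
    Visit lime.
  At fir: go right to ash.
    At ash: go left to kale.
      kale is a leaf — visit kale.
    At ash: no right child.
    Visit ash.
  Visit fir.
At hop: no right child.
Visit hop.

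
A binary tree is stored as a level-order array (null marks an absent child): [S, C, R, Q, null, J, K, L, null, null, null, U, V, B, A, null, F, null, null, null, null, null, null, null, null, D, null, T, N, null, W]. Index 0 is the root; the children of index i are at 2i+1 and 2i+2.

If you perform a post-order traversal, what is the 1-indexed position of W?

12

Post-order visits the left subtree, then the right subtree, then the node.
At S: go left to C.
  At C: go left to Q.
    At Q: go left to L.
      At L: no left child.
      At L: go right to F.
        F is a leaf — visit F.
      Visit L.
    At Q: no right child.
    Visit Q.
  At C: no right child.
  Visit C.
At S: go right to R.
  At R: go left to J.
    At J: go left to U.
      U is a leaf — visit U.
    At J: go right to V.
      At V: go left to D.
        D is a leaf — visit D.
      At V: no right child.
      Visit V.
    Visit J.
  At R: go right to K.
    At K: go left to B.
      At B: go left to T.
        T is a leaf — visit T.
      At B: go right to N.
        N is a leaf — visit N.
      Visit B.
    At K: go right to A.
      At A: no left child.
      At A: go right to W.
        W is a leaf — visit W.
      Visit A.
    Visit K.
  Visit R.
Visit S.
Full post-order sequence: F, L, Q, C, U, D, V, J, T, N, B, W, A, K, R, S.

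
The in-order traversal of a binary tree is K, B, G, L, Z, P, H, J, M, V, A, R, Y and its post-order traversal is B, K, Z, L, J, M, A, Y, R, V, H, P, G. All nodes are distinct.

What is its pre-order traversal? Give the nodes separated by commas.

The last element of post-order is the root; it splits in-order into left and right subtrees.
Root G: left subtree has 2 nodes {K, B}, right has 10 {L, Z, P, H, J, M, V, A, R, Y}.
  Root K: left subtree has 0 nodes { }, right has 1 {B}.
  Root P: left subtree has 2 nodes {L, Z}, right has 7 {H, J, M, V, A, R, Y}.
    Root L: left subtree has 0 nodes { }, right has 1 {Z}.
    Root H: left subtree has 0 nodes { }, right has 6 {J, M, V, A, R, Y}.
      Root V: left subtree has 2 nodes {J, M}, right has 3 {A, R, Y}.
        Root M: left subtree has 1 node {J}, right has 0 { }.
        Root R: left subtree has 1 node {A}, right has 1 {Y}.

G, K, B, P, L, Z, H, V, M, J, R, A, Y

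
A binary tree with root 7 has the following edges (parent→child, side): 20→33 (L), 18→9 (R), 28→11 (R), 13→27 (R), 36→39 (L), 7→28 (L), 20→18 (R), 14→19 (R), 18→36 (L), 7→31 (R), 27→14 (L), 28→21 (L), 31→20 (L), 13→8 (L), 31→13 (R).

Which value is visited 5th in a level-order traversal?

11

Level-order visits nodes level by level from the root, left to right within each level.
Level 0: 7
Level 1: 28, 31
Level 2: 21, 11, 20, 13
Level 3: 33, 18, 8, 27
Level 4: 36, 9, 14
Level 5: 39, 19
Full level-order sequence: 7, 28, 31, 21, 11, 20, 13, 33, 18, 8, 27, 36, 9, 14, 39, 19.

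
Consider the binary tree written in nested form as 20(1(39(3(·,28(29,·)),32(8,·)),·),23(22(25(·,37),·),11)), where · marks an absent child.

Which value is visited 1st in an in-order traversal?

In-order visits the left subtree, then the node, then the right subtree.
At 20: go left to 1.
  At 1: go left to 39.
    At 39: go left to 3.
      At 3: no left child.
      Visit 3.
      At 3: go right to 28.
        At 28: go left to 29.
          29 is a leaf — visit 29.
        Visit 28.
        At 28: no right child.
    Visit 39.
    At 39: go right to 32.
      At 32: go left to 8.
        8 is a leaf — visit 8.
      Visit 32.
      At 32: no right child.
  Visit 1.
  At 1: no right child.
Visit 20.
At 20: go right to 23.
  At 23: go left to 22.
    At 22: go left to 25.
      At 25: no left child.
      Visit 25.
      At 25: go right to 37.
        37 is a leaf — visit 37.
    Visit 22.
    At 22: no right child.
  Visit 23.
  At 23: go right to 11.
    11 is a leaf — visit 11.
Full in-order sequence: 3, 29, 28, 39, 8, 32, 1, 20, 25, 37, 22, 23, 11.

3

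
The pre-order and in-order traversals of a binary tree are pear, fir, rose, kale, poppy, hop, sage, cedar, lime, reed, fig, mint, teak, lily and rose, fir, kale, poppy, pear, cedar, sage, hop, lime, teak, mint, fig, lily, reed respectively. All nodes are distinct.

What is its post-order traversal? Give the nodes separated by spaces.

rose poppy kale fir cedar sage teak mint lily fig reed lime hop pear

The first element of pre-order is the root; it splits in-order into left and right subtrees.
Root pear: left subtree has 4 nodes {rose, fir, kale, poppy}, right has 9 {cedar, sage, hop, lime, teak, mint, fig, lily, reed}.
  Root fir: left subtree has 1 node {rose}, right has 2 {kale, poppy}.
    Root kale: left subtree has 0 nodes { }, right has 1 {poppy}.
  Root hop: left subtree has 2 nodes {cedar, sage}, right has 6 {lime, teak, mint, fig, lily, reed}.
    Root sage: left subtree has 1 node {cedar}, right has 0 { }.
    Root lime: left subtree has 0 nodes { }, right has 5 {teak, mint, fig, lily, reed}.
      Root reed: left subtree has 4 nodes {teak, mint, fig, lily}, right has 0 { }.
        Root fig: left subtree has 2 nodes {teak, mint}, right has 1 {lily}.
          Root mint: left subtree has 1 node {teak}, right has 0 { }.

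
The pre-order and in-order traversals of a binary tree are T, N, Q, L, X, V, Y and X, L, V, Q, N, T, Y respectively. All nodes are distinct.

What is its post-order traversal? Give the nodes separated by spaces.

The first element of pre-order is the root; it splits in-order into left and right subtrees.
Root T: left subtree has 5 nodes {X, L, V, Q, N}, right has 1 {Y}.
  Root N: left subtree has 4 nodes {X, L, V, Q}, right has 0 { }.
    Root Q: left subtree has 3 nodes {X, L, V}, right has 0 { }.
      Root L: left subtree has 1 node {X}, right has 1 {V}.

X V L Q N Y T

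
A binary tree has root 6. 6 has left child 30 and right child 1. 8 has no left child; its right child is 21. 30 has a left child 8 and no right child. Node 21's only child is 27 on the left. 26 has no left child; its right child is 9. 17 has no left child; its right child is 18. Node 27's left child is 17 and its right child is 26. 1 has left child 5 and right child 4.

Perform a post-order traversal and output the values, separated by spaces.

Post-order visits the left subtree, then the right subtree, then the node.
At 6: go left to 30.
  At 30: go left to 8.
    At 8: no left child.
    At 8: go right to 21.
      At 21: go left to 27.
        At 27: go left to 17.
          At 17: no left child.
          At 17: go right to 18.
            18 is a leaf — visit 18.
          Visit 17.
        At 27: go right to 26.
          At 26: no left child.
          At 26: go right to 9.
            9 is a leaf — visit 9.
          Visit 26.
        Visit 27.
      At 21: no right child.
      Visit 21.
    Visit 8.
  At 30: no right child.
  Visit 30.
At 6: go right to 1.
  At 1: go left to 5.
    5 is a leaf — visit 5.
  At 1: go right to 4.
    4 is a leaf — visit 4.
  Visit 1.
Visit 6.

18 17 9 26 27 21 8 30 5 4 1 6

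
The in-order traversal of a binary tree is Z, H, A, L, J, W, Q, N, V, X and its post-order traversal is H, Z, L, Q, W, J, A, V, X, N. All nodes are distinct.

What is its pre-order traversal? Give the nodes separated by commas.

N, A, Z, H, J, L, W, Q, X, V

The last element of post-order is the root; it splits in-order into left and right subtrees.
Root N: left subtree has 7 nodes {Z, H, A, L, J, W, Q}, right has 2 {V, X}.
  Root A: left subtree has 2 nodes {Z, H}, right has 4 {L, J, W, Q}.
    Root Z: left subtree has 0 nodes { }, right has 1 {H}.
    Root J: left subtree has 1 node {L}, right has 2 {W, Q}.
      Root W: left subtree has 0 nodes { }, right has 1 {Q}.
  Root X: left subtree has 1 node {V}, right has 0 { }.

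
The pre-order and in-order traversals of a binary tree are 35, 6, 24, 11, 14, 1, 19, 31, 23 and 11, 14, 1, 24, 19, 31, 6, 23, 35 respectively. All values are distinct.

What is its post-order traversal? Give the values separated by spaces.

1 14 11 31 19 24 23 6 35

The first element of pre-order is the root; it splits in-order into left and right subtrees.
Root 35: left subtree has 8 nodes {11, 14, 1, 24, 19, 31, 6, 23}, right has 0 { }.
  Root 6: left subtree has 6 nodes {11, 14, 1, 24, 19, 31}, right has 1 {23}.
    Root 24: left subtree has 3 nodes {11, 14, 1}, right has 2 {19, 31}.
      Root 11: left subtree has 0 nodes { }, right has 2 {14, 1}.
        Root 14: left subtree has 0 nodes { }, right has 1 {1}.
      Root 19: left subtree has 0 nodes { }, right has 1 {31}.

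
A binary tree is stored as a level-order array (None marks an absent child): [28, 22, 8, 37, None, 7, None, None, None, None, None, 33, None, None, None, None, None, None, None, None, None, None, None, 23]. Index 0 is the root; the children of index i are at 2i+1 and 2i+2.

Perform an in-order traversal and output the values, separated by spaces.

37 22 28 23 33 7 8

In-order visits the left subtree, then the node, then the right subtree.
At 28: go left to 22.
  At 22: go left to 37.
    37 is a leaf — visit 37.
  Visit 22.
  At 22: no right child.
Visit 28.
At 28: go right to 8.
  At 8: go left to 7.
    At 7: go left to 33.
      At 33: go left to 23.
        23 is a leaf — visit 23.
      Visit 33.
      At 33: no right child.
    Visit 7.
    At 7: no right child.
  Visit 8.
  At 8: no right child.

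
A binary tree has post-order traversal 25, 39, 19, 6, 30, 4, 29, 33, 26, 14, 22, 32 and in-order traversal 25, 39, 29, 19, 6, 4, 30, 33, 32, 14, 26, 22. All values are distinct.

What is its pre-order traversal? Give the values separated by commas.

32, 33, 29, 39, 25, 4, 6, 19, 30, 22, 14, 26

The last element of post-order is the root; it splits in-order into left and right subtrees.
Root 32: left subtree has 8 nodes {25, 39, 29, 19, 6, 4, 30, 33}, right has 3 {14, 26, 22}.
  Root 33: left subtree has 7 nodes {25, 39, 29, 19, 6, 4, 30}, right has 0 { }.
    Root 29: left subtree has 2 nodes {25, 39}, right has 4 {19, 6, 4, 30}.
      Root 39: left subtree has 1 node {25}, right has 0 { }.
      Root 4: left subtree has 2 nodes {19, 6}, right has 1 {30}.
        Root 6: left subtree has 1 node {19}, right has 0 { }.
  Root 22: left subtree has 2 nodes {14, 26}, right has 0 { }.
    Root 14: left subtree has 0 nodes { }, right has 1 {26}.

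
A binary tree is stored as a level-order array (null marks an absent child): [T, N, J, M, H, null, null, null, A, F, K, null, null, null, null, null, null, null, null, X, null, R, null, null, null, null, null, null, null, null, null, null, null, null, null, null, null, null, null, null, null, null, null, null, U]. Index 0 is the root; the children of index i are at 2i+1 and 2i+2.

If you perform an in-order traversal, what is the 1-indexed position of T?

10

In-order visits the left subtree, then the node, then the right subtree.
At T: go left to N.
  At N: go left to M.
    At M: no left child.
    Visit M.
    At M: go right to A.
      A is a leaf — visit A.
  Visit N.
  At N: go right to H.
    At H: go left to F.
      At F: go left to X.
        X is a leaf — visit X.
      Visit F.
      At F: no right child.
    Visit H.
    At H: go right to K.
      At K: go left to R.
        At R: no left child.
        Visit R.
        At R: go right to U.
          U is a leaf — visit U.
      Visit K.
      At K: no right child.
Visit T.
At T: go right to J.
  J is a leaf — visit J.
Full in-order sequence: M, A, N, X, F, H, R, U, K, T, J.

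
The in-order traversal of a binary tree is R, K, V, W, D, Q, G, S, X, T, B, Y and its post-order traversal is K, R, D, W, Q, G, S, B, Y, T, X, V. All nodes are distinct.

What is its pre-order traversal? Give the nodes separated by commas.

V, R, K, X, S, G, Q, W, D, T, Y, B

The last element of post-order is the root; it splits in-order into left and right subtrees.
Root V: left subtree has 2 nodes {R, K}, right has 9 {W, D, Q, G, S, X, T, B, Y}.
  Root R: left subtree has 0 nodes { }, right has 1 {K}.
  Root X: left subtree has 5 nodes {W, D, Q, G, S}, right has 3 {T, B, Y}.
    Root S: left subtree has 4 nodes {W, D, Q, G}, right has 0 { }.
      Root G: left subtree has 3 nodes {W, D, Q}, right has 0 { }.
        Root Q: left subtree has 2 nodes {W, D}, right has 0 { }.
          Root W: left subtree has 0 nodes { }, right has 1 {D}.
    Root T: left subtree has 0 nodes { }, right has 2 {B, Y}.
      Root Y: left subtree has 1 node {B}, right has 0 { }.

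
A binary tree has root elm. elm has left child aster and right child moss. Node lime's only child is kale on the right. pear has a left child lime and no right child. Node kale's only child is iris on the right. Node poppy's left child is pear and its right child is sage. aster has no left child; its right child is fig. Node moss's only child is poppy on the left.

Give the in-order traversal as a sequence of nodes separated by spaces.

In-order visits the left subtree, then the node, then the right subtree.
At elm: go left to aster.
  At aster: no left child.
  Visit aster.
  At aster: go right to fig.
    fig is a leaf — visit fig.
Visit elm.
At elm: go right to moss.
  At moss: go left to poppy.
    At poppy: go left to pear.
      At pear: go left to lime.
        At lime: no left child.
        Visit lime.
        At lime: go right to kale.
          At kale: no left child.
          Visit kale.
          At kale: go right to iris.
            iris is a leaf — visit iris.
      Visit pear.
      At pear: no right child.
    Visit poppy.
    At poppy: go right to sage.
      sage is a leaf — visit sage.
  Visit moss.
  At moss: no right child.

aster fig elm lime kale iris pear poppy sage moss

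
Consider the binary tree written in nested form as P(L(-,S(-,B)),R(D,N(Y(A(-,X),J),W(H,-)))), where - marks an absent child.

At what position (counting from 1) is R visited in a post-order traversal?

Post-order visits the left subtree, then the right subtree, then the node.
At P: go left to L.
  At L: no left child.
  At L: go right to S.
    At S: no left child.
    At S: go right to B.
      B is a leaf — visit B.
    Visit S.
  Visit L.
At P: go right to R.
  At R: go left to D.
    D is a leaf — visit D.
  At R: go right to N.
    At N: go left to Y.
      At Y: go left to A.
        At A: no left child.
        At A: go right to X.
          X is a leaf — visit X.
        Visit A.
      At Y: go right to J.
        J is a leaf — visit J.
      Visit Y.
    At N: go right to W.
      At W: go left to H.
        H is a leaf — visit H.
      At W: no right child.
      Visit W.
    Visit N.
  Visit R.
Visit P.
Full post-order sequence: B, S, L, D, X, A, J, Y, H, W, N, R, P.

12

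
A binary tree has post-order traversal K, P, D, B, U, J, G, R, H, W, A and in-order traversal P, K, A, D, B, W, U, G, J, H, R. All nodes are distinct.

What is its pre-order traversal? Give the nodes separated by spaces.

A P K W B D H G U J R

The last element of post-order is the root; it splits in-order into left and right subtrees.
Root A: left subtree has 2 nodes {P, K}, right has 8 {D, B, W, U, G, J, H, R}.
  Root P: left subtree has 0 nodes { }, right has 1 {K}.
  Root W: left subtree has 2 nodes {D, B}, right has 5 {U, G, J, H, R}.
    Root B: left subtree has 1 node {D}, right has 0 { }.
    Root H: left subtree has 3 nodes {U, G, J}, right has 1 {R}.
      Root G: left subtree has 1 node {U}, right has 1 {J}.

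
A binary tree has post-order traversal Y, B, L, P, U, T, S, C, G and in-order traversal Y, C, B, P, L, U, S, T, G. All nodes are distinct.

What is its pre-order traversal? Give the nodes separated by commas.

G, C, Y, S, U, P, B, L, T

The last element of post-order is the root; it splits in-order into left and right subtrees.
Root G: left subtree has 8 nodes {Y, C, B, P, L, U, S, T}, right has 0 { }.
  Root C: left subtree has 1 node {Y}, right has 6 {B, P, L, U, S, T}.
    Root S: left subtree has 4 nodes {B, P, L, U}, right has 1 {T}.
      Root U: left subtree has 3 nodes {B, P, L}, right has 0 { }.
        Root P: left subtree has 1 node {B}, right has 1 {L}.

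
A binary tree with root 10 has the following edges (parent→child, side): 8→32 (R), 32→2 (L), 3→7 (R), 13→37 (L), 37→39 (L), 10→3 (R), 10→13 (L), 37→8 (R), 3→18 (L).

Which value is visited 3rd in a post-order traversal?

32

Post-order visits the left subtree, then the right subtree, then the node.
At 10: go left to 13.
  At 13: go left to 37.
    At 37: go left to 39.
      39 is a leaf — visit 39.
    At 37: go right to 8.
      At 8: no left child.
      At 8: go right to 32.
        At 32: go left to 2.
          2 is a leaf — visit 2.
        At 32: no right child.
        Visit 32.
      Visit 8.
    Visit 37.
  At 13: no right child.
  Visit 13.
At 10: go right to 3.
  At 3: go left to 18.
    18 is a leaf — visit 18.
  At 3: go right to 7.
    7 is a leaf — visit 7.
  Visit 3.
Visit 10.
Full post-order sequence: 39, 2, 32, 8, 37, 13, 18, 7, 3, 10.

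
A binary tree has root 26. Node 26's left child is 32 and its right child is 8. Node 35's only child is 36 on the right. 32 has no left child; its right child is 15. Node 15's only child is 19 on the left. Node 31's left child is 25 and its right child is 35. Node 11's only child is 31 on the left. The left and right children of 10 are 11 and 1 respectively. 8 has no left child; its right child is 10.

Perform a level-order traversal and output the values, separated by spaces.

26 32 8 15 10 19 11 1 31 25 35 36

Level-order visits nodes level by level from the root, left to right within each level.
Level 0: 26
Level 1: 32, 8
Level 2: 15, 10
Level 3: 19, 11, 1
Level 4: 31
Level 5: 25, 35
Level 6: 36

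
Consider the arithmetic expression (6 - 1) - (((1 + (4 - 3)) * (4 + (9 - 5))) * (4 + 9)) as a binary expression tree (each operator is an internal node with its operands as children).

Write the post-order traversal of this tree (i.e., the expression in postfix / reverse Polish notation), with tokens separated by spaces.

Post-order on an expression tree gives postfix notation: for each operator, emit left operand, right operand, then the operator.

6 1 - 1 4 3 - + 4 9 5 - + * 4 9 + * -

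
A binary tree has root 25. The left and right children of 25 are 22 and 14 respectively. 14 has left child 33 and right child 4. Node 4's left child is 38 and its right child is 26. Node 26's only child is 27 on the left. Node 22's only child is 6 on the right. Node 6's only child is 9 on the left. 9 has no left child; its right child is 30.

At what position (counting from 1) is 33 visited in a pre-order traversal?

Pre-order visits the node, then its left subtree, then its right subtree.
Visit 25.
At 25: go left to 22.
  Visit 22.
  At 22: no left child.
  At 22: go right to 6.
    Visit 6.
    At 6: go left to 9.
      Visit 9.
      At 9: no left child.
      At 9: go right to 30.
        30 is a leaf — visit 30.
    At 6: no right child.
At 25: go right to 14.
  Visit 14.
  At 14: go left to 33.
    33 is a leaf — visit 33.
  At 14: go right to 4.
    Visit 4.
    At 4: go left to 38.
      38 is a leaf — visit 38.
    At 4: go right to 26.
      Visit 26.
      At 26: go left to 27.
        27 is a leaf — visit 27.
      At 26: no right child.
Full pre-order sequence: 25, 22, 6, 9, 30, 14, 33, 4, 38, 26, 27.

7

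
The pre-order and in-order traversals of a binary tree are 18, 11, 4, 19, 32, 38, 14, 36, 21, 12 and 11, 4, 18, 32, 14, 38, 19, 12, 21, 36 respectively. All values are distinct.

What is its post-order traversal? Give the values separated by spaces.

4 11 14 38 32 12 21 36 19 18

The first element of pre-order is the root; it splits in-order into left and right subtrees.
Root 18: left subtree has 2 nodes {11, 4}, right has 7 {32, 14, 38, 19, 12, 21, 36}.
  Root 11: left subtree has 0 nodes { }, right has 1 {4}.
  Root 19: left subtree has 3 nodes {32, 14, 38}, right has 3 {12, 21, 36}.
    Root 32: left subtree has 0 nodes { }, right has 2 {14, 38}.
      Root 38: left subtree has 1 node {14}, right has 0 { }.
    Root 36: left subtree has 2 nodes {12, 21}, right has 0 { }.
      Root 21: left subtree has 1 node {12}, right has 0 { }.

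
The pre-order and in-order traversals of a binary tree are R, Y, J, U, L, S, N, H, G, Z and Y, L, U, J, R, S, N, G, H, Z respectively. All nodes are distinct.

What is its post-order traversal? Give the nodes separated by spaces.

L U J Y G Z H N S R

The first element of pre-order is the root; it splits in-order into left and right subtrees.
Root R: left subtree has 4 nodes {Y, L, U, J}, right has 5 {S, N, G, H, Z}.
  Root Y: left subtree has 0 nodes { }, right has 3 {L, U, J}.
    Root J: left subtree has 2 nodes {L, U}, right has 0 { }.
      Root U: left subtree has 1 node {L}, right has 0 { }.
  Root S: left subtree has 0 nodes { }, right has 4 {N, G, H, Z}.
    Root N: left subtree has 0 nodes { }, right has 3 {G, H, Z}.
      Root H: left subtree has 1 node {G}, right has 1 {Z}.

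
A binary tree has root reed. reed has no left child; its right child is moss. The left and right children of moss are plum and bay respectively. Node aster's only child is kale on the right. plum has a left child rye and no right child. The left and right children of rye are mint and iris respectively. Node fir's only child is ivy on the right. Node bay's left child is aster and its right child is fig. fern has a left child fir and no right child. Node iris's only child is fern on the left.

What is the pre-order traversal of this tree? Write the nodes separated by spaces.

Pre-order visits the node, then its left subtree, then its right subtree.
Visit reed.
At reed: no left child.
At reed: go right to moss.
  Visit moss.
  At moss: go left to plum.
    Visit plum.
    At plum: go left to rye.
      Visit rye.
      At rye: go left to mint.
        mint is a leaf — visit mint.
      At rye: go right to iris.
        Visit iris.
        At iris: go left to fern.
          Visit fern.
          At fern: go left to fir.
            Visit fir.
            At fir: no left child.
            At fir: go right to ivy.
              ivy is a leaf — visit ivy.
          At fern: no right child.
        At iris: no right child.
    At plum: no right child.
  At moss: go right to bay.
    Visit bay.
    At bay: go left to aster.
      Visit aster.
      At aster: no left child.
      At aster: go right to kale.
        kale is a leaf — visit kale.
    At bay: go right to fig.
      fig is a leaf — visit fig.

reed moss plum rye mint iris fern fir ivy bay aster kale fig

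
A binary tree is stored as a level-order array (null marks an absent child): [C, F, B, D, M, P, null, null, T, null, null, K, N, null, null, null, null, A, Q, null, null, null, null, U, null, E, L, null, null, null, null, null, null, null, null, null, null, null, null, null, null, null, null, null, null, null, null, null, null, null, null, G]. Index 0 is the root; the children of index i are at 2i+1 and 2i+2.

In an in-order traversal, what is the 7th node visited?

C

In-order visits the left subtree, then the node, then the right subtree.
At C: go left to F.
  At F: go left to D.
    At D: no left child.
    Visit D.
    At D: go right to T.
      At T: go left to A.
        A is a leaf — visit A.
      Visit T.
      At T: go right to Q.
        Q is a leaf — visit Q.
  Visit F.
  At F: go right to M.
    M is a leaf — visit M.
Visit C.
At C: go right to B.
  At B: go left to P.
    At P: go left to K.
      At K: go left to U.
        U is a leaf — visit U.
      Visit K.
      At K: no right child.
    Visit P.
    At P: go right to N.
      At N: go left to E.
        At E: go left to G.
          G is a leaf — visit G.
        Visit E.
        At E: no right child.
      Visit N.
      At N: go right to L.
        L is a leaf — visit L.
  Visit B.
  At B: no right child.
Full in-order sequence: D, A, T, Q, F, M, C, U, K, P, G, E, N, L, B.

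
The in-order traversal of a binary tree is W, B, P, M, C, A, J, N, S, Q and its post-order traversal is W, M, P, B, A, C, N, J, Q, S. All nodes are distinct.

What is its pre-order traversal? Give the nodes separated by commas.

The last element of post-order is the root; it splits in-order into left and right subtrees.
Root S: left subtree has 8 nodes {W, B, P, M, C, A, J, N}, right has 1 {Q}.
  Root J: left subtree has 6 nodes {W, B, P, M, C, A}, right has 1 {N}.
    Root C: left subtree has 4 nodes {W, B, P, M}, right has 1 {A}.
      Root B: left subtree has 1 node {W}, right has 2 {P, M}.
        Root P: left subtree has 0 nodes { }, right has 1 {M}.

S, J, C, B, W, P, M, A, N, Q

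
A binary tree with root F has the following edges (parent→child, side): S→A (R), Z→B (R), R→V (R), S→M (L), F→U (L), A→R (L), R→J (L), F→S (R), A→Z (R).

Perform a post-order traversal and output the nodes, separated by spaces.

U M J V R B Z A S F

Post-order visits the left subtree, then the right subtree, then the node.
At F: go left to U.
  U is a leaf — visit U.
At F: go right to S.
  At S: go left to M.
    M is a leaf — visit M.
  At S: go right to A.
    At A: go left to R.
      At R: go left to J.
        J is a leaf — visit J.
      At R: go right to V.
        V is a leaf — visit V.
      Visit R.
    At A: go right to Z.
      At Z: no left child.
      At Z: go right to B.
        B is a leaf — visit B.
      Visit Z.
    Visit A.
  Visit S.
Visit F.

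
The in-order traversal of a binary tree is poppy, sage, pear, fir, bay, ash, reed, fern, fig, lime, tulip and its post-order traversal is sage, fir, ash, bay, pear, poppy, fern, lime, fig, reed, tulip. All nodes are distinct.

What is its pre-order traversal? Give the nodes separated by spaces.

The last element of post-order is the root; it splits in-order into left and right subtrees.
Root tulip: left subtree has 10 nodes {poppy, sage, pear, fir, bay, ash, reed, fern, fig, lime}, right has 0 { }.
  Root reed: left subtree has 6 nodes {poppy, sage, pear, fir, bay, ash}, right has 3 {fern, fig, lime}.
    Root poppy: left subtree has 0 nodes { }, right has 5 {sage, pear, fir, bay, ash}.
      Root pear: left subtree has 1 node {sage}, right has 3 {fir, bay, ash}.
        Root bay: left subtree has 1 node {fir}, right has 1 {ash}.
    Root fig: left subtree has 1 node {fern}, right has 1 {lime}.

tulip reed poppy pear sage bay fir ash fig fern lime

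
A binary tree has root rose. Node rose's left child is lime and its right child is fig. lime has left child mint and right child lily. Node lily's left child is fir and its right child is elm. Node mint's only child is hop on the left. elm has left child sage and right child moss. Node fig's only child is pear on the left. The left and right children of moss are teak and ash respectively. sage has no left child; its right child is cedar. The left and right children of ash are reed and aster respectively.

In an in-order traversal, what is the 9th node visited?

teak

In-order visits the left subtree, then the node, then the right subtree.
At rose: go left to lime.
  At lime: go left to mint.
    At mint: go left to hop.
      hop is a leaf — visit hop.
    Visit mint.
    At mint: no right child.
  Visit lime.
  At lime: go right to lily.
    At lily: go left to fir.
      fir is a leaf — visit fir.
    Visit lily.
    At lily: go right to elm.
      At elm: go left to sage.
        At sage: no left child.
        Visit sage.
        At sage: go right to cedar.
          cedar is a leaf — visit cedar.
      Visit elm.
      At elm: go right to moss.
        At moss: go left to teak.
          teak is a leaf — visit teak.
        Visit moss.
        At moss: go right to ash.
          At ash: go left to reed.
            reed is a leaf — visit reed.
          Visit ash.
          At ash: go right to aster.
            aster is a leaf — visit aster.
Visit rose.
At rose: go right to fig.
  At fig: go left to pear.
    pear is a leaf — visit pear.
  Visit fig.
  At fig: no right child.
Full in-order sequence: hop, mint, lime, fir, lily, sage, cedar, elm, teak, moss, reed, ash, aster, rose, pear, fig.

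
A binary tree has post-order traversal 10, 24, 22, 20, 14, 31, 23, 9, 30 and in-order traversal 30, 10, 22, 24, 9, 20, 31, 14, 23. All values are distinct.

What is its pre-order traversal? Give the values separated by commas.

30, 9, 22, 10, 24, 23, 31, 20, 14

The last element of post-order is the root; it splits in-order into left and right subtrees.
Root 30: left subtree has 0 nodes { }, right has 8 {10, 22, 24, 9, 20, 31, 14, 23}.
  Root 9: left subtree has 3 nodes {10, 22, 24}, right has 4 {20, 31, 14, 23}.
    Root 22: left subtree has 1 node {10}, right has 1 {24}.
    Root 23: left subtree has 3 nodes {20, 31, 14}, right has 0 { }.
      Root 31: left subtree has 1 node {20}, right has 1 {14}.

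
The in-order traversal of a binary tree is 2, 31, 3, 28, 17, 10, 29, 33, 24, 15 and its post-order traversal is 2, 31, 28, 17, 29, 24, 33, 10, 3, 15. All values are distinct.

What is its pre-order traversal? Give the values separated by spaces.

15 3 31 2 10 17 28 33 29 24

The last element of post-order is the root; it splits in-order into left and right subtrees.
Root 15: left subtree has 9 nodes {2, 31, 3, 28, 17, 10, 29, 33, 24}, right has 0 { }.
  Root 3: left subtree has 2 nodes {2, 31}, right has 6 {28, 17, 10, 29, 33, 24}.
    Root 31: left subtree has 1 node {2}, right has 0 { }.
    Root 10: left subtree has 2 nodes {28, 17}, right has 3 {29, 33, 24}.
      Root 17: left subtree has 1 node {28}, right has 0 { }.
      Root 33: left subtree has 1 node {29}, right has 1 {24}.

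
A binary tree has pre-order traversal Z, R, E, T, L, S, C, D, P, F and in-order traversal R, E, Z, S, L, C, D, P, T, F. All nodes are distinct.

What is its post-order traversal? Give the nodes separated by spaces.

E R S P D C L F T Z

The first element of pre-order is the root; it splits in-order into left and right subtrees.
Root Z: left subtree has 2 nodes {R, E}, right has 7 {S, L, C, D, P, T, F}.
  Root R: left subtree has 0 nodes { }, right has 1 {E}.
  Root T: left subtree has 5 nodes {S, L, C, D, P}, right has 1 {F}.
    Root L: left subtree has 1 node {S}, right has 3 {C, D, P}.
      Root C: left subtree has 0 nodes { }, right has 2 {D, P}.
        Root D: left subtree has 0 nodes { }, right has 1 {P}.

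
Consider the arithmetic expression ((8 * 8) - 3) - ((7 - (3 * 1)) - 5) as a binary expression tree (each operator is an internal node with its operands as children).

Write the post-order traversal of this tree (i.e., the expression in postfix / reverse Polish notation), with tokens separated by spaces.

8 8 * 3 - 7 3 1 * - 5 - -

Post-order on an expression tree gives postfix notation: for each operator, emit left operand, right operand, then the operator.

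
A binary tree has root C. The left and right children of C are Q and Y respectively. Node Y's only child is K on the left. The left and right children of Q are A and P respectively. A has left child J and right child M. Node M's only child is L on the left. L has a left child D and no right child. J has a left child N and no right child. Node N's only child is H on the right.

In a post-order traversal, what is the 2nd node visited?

Post-order visits the left subtree, then the right subtree, then the node.
At C: go left to Q.
  At Q: go left to A.
    At A: go left to J.
      At J: go left to N.
        At N: no left child.
        At N: go right to H.
          H is a leaf — visit H.
        Visit N.
      At J: no right child.
      Visit J.
    At A: go right to M.
      At M: go left to L.
        At L: go left to D.
          D is a leaf — visit D.
        At L: no right child.
        Visit L.
      At M: no right child.
      Visit M.
    Visit A.
  At Q: go right to P.
    P is a leaf — visit P.
  Visit Q.
At C: go right to Y.
  At Y: go left to K.
    K is a leaf — visit K.
  At Y: no right child.
  Visit Y.
Visit C.
Full post-order sequence: H, N, J, D, L, M, A, P, Q, K, Y, C.

N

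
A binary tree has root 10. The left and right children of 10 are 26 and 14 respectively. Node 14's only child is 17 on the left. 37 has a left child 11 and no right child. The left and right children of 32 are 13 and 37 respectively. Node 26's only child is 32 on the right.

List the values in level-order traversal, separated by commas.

Level-order visits nodes level by level from the root, left to right within each level.
Level 0: 10
Level 1: 26, 14
Level 2: 32, 17
Level 3: 13, 37
Level 4: 11

10, 26, 14, 32, 17, 13, 37, 11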